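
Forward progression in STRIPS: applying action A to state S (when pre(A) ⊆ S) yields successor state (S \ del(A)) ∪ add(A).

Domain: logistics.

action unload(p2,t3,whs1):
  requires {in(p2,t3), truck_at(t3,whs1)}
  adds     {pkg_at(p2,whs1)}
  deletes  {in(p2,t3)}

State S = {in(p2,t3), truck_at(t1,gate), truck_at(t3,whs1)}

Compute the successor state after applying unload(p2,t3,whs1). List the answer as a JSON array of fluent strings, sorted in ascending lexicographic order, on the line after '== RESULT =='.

Progress:
  pre ⊆ S: {in(p2,t3), truck_at(t3,whs1)} ⊆ S  — applicable
  S \ del = {truck_at(t1,gate), truck_at(t3,whs1)}
  ∪ add   = {pkg_at(p2,whs1), truck_at(t1,gate), truck_at(t3,whs1)}

== RESULT ==
["pkg_at(p2,whs1)", "truck_at(t1,gate)", "truck_at(t3,whs1)"]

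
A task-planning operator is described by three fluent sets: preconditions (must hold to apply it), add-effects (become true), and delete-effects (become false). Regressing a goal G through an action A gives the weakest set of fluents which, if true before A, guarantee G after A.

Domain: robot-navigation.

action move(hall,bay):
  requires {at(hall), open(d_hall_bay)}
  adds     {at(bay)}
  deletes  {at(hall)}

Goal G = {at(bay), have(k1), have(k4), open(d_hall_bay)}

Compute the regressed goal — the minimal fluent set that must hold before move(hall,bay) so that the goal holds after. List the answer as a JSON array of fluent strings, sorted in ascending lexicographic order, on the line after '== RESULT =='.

Regress:
  G ∩ del = {}  (empty — regression defined)
  G \ add = {at(bay), have(k1), have(k4), open(d_hall_bay)} \ {at(bay)} = {have(k1), have(k4), open(d_hall_bay)}
  ∪ pre   = {have(k1), have(k4), open(d_hall_bay)} ∪ {at(hall), open(d_hall_bay)}
          = {at(hall), have(k1), have(k4), open(d_hall_bay)}

== RESULT ==
["at(hall)", "have(k1)", "have(k4)", "open(d_hall_bay)"]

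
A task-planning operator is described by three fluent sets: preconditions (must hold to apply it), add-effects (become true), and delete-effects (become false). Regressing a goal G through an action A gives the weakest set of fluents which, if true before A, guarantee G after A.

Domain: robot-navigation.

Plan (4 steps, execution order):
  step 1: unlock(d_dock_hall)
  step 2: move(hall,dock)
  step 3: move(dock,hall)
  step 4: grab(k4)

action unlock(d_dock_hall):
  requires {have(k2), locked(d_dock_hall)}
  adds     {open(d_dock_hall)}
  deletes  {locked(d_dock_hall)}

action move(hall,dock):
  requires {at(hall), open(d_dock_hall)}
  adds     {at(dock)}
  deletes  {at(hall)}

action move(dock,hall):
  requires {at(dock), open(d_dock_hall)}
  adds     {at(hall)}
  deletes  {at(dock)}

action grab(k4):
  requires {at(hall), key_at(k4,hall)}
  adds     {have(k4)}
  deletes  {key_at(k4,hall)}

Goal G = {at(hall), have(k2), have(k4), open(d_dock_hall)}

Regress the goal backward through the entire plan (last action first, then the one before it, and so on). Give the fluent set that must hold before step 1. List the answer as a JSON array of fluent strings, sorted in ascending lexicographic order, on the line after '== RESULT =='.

Regress step by step:
  through step 4 (grab(k4)): drop {have(k4)}, keep {at(hall), have(k2), open(d_dock_hall)}, require {at(hall), key_at(k4,hall)}
    → {at(hall), have(k2), key_at(k4,hall), open(d_dock_hall)}
  through step 3 (move(dock,hall)): drop {at(hall)}, keep {have(k2), key_at(k4,hall), open(d_dock_hall)}, require {at(dock), open(d_dock_hall)}
    → {at(dock), have(k2), key_at(k4,hall), open(d_dock_hall)}
  through step 2 (move(hall,dock)): drop {at(dock)}, keep {have(k2), key_at(k4,hall), open(d_dock_hall)}, require {at(hall), open(d_dock_hall)}
    → {at(hall), have(k2), key_at(k4,hall), open(d_dock_hall)}
  through step 1 (unlock(d_dock_hall)): drop {open(d_dock_hall)}, keep {at(hall), have(k2), key_at(k4,hall)}, require {have(k2), locked(d_dock_hall)}
    → {at(hall), have(k2), key_at(k4,hall), locked(d_dock_hall)}

== RESULT ==
["at(hall)", "have(k2)", "key_at(k4,hall)", "locked(d_dock_hall)"]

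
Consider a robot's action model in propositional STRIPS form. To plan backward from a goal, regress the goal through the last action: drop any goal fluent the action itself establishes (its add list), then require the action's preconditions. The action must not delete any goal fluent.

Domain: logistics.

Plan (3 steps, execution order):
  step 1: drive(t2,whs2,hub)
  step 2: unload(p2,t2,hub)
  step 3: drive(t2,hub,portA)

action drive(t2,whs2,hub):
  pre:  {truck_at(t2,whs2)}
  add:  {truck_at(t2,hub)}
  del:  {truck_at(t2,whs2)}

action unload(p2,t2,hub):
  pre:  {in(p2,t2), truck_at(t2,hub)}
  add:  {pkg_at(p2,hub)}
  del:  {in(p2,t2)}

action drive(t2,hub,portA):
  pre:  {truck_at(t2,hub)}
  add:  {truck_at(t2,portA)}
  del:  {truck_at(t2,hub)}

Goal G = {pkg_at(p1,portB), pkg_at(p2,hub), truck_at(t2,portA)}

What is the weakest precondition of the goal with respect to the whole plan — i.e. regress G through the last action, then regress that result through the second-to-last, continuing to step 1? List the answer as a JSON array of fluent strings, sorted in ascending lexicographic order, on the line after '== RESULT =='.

Regress step by step:
  through step 3 (drive(t2,hub,portA)): drop {truck_at(t2,portA)}, keep {pkg_at(p1,portB), pkg_at(p2,hub)}, require {truck_at(t2,hub)}
    → {pkg_at(p1,portB), pkg_at(p2,hub), truck_at(t2,hub)}
  through step 2 (unload(p2,t2,hub)): drop {pkg_at(p2,hub)}, keep {pkg_at(p1,portB), truck_at(t2,hub)}, require {in(p2,t2), truck_at(t2,hub)}
    → {in(p2,t2), pkg_at(p1,portB), truck_at(t2,hub)}
  through step 1 (drive(t2,whs2,hub)): drop {truck_at(t2,hub)}, keep {in(p2,t2), pkg_at(p1,portB)}, require {truck_at(t2,whs2)}
    → {in(p2,t2), pkg_at(p1,portB), truck_at(t2,whs2)}

== RESULT ==
["in(p2,t2)", "pkg_at(p1,portB)", "truck_at(t2,whs2)"]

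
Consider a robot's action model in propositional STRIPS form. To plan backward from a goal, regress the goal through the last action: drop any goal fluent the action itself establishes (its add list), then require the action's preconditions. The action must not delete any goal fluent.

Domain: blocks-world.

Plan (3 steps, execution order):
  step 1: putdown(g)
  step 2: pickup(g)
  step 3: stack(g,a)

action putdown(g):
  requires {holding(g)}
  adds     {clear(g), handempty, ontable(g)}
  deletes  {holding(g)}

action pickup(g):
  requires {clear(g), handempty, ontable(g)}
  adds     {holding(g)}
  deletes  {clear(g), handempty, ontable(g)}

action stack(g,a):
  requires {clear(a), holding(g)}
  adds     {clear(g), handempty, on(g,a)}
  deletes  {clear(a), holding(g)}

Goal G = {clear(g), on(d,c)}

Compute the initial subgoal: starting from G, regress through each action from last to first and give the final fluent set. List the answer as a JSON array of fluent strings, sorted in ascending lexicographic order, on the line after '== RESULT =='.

Work backward from the goal:
  through step 3 (stack(g,a)): drop {clear(g)}, keep {on(d,c)}, require {clear(a), holding(g)}
    → {clear(a), holding(g), on(d,c)}
  through step 2 (pickup(g)): drop {holding(g)}, keep {clear(a), on(d,c)}, require {clear(g), handempty, ontable(g)}
    → {clear(a), clear(g), handempty, on(d,c), ontable(g)}
  through step 1 (putdown(g)): drop {clear(g), handempty, ontable(g)}, keep {clear(a), on(d,c)}, require {holding(g)}
    → {clear(a), holding(g), on(d,c)}

== RESULT ==
["clear(a)", "holding(g)", "on(d,c)"]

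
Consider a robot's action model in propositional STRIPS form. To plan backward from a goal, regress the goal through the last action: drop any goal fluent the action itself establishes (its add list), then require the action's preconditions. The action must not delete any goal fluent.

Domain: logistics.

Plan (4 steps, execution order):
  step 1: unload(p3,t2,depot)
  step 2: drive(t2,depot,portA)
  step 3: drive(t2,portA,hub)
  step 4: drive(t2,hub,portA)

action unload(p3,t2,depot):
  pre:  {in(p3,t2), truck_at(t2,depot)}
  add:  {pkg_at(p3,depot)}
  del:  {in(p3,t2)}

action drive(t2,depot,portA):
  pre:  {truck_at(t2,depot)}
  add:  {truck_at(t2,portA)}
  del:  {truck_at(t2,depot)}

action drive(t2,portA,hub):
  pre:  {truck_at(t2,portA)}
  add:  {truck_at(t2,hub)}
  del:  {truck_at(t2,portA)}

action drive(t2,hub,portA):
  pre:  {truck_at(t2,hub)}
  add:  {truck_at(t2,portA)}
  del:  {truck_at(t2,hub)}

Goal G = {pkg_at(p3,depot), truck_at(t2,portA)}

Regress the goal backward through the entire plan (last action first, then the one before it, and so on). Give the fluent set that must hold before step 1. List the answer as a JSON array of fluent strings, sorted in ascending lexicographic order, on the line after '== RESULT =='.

Work backward from the goal:
  through step 4 (drive(t2,hub,portA)): drop {truck_at(t2,portA)}, keep {pkg_at(p3,depot)}, require {truck_at(t2,hub)}
    → {pkg_at(p3,depot), truck_at(t2,hub)}
  through step 3 (drive(t2,portA,hub)): drop {truck_at(t2,hub)}, keep {pkg_at(p3,depot)}, require {truck_at(t2,portA)}
    → {pkg_at(p3,depot), truck_at(t2,portA)}
  through step 2 (drive(t2,depot,portA)): drop {truck_at(t2,portA)}, keep {pkg_at(p3,depot)}, require {truck_at(t2,depot)}
    → {pkg_at(p3,depot), truck_at(t2,depot)}
  through step 1 (unload(p3,t2,depot)): drop {pkg_at(p3,depot)}, keep {truck_at(t2,depot)}, require {in(p3,t2), truck_at(t2,depot)}
    → {in(p3,t2), truck_at(t2,depot)}

== RESULT ==
["in(p3,t2)", "truck_at(t2,depot)"]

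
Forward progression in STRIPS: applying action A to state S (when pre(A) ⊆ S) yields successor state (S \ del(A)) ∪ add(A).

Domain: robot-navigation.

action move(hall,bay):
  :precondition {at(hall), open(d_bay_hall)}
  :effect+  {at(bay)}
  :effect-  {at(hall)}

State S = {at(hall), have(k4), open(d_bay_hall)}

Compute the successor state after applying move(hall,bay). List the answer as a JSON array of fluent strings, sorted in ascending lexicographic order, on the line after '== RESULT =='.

Progress:
  pre ⊆ S: {at(hall), open(d_bay_hall)} ⊆ S  — applicable
  S \ del = {have(k4), open(d_bay_hall)}
  ∪ add   = {at(bay), have(k4), open(d_bay_hall)}

== RESULT ==
["at(bay)", "have(k4)", "open(d_bay_hall)"]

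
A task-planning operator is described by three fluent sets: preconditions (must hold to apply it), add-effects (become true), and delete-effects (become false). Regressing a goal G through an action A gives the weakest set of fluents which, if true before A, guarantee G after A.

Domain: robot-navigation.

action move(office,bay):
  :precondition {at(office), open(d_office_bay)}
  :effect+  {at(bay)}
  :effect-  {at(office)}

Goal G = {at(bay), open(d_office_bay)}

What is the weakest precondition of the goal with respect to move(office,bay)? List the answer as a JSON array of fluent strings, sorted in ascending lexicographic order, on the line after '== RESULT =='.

Compute (G \ add) ∪ pre:
  G ∩ del = {}  (empty — regression defined)
  G \ add = {at(bay), open(d_office_bay)} \ {at(bay)} = {open(d_office_bay)}
  ∪ pre   = {open(d_office_bay)} ∪ {at(office), open(d_office_bay)}
          = {at(office), open(d_office_bay)}

== RESULT ==
["at(office)", "open(d_office_bay)"]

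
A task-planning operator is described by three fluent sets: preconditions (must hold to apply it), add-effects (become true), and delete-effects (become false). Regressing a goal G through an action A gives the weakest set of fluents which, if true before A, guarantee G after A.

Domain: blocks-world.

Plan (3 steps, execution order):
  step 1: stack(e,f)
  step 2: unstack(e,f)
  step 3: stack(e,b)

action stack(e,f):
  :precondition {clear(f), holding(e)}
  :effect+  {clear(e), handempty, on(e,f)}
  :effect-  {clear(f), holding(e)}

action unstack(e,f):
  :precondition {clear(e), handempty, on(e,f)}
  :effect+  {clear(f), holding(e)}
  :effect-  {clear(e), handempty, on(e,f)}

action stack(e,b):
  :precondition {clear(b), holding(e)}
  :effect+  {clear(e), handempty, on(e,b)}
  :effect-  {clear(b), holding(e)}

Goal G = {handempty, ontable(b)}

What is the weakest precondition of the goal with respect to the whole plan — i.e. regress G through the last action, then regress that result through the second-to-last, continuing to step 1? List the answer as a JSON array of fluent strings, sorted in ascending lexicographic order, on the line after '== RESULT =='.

Regress step by step:
  through step 3 (stack(e,b)): drop {handempty}, keep {ontable(b)}, require {clear(b), holding(e)}
    → {clear(b), holding(e), ontable(b)}
  through step 2 (unstack(e,f)): drop {holding(e)}, keep {clear(b), ontable(b)}, require {clear(e), handempty, on(e,f)}
    → {clear(b), clear(e), handempty, on(e,f), ontable(b)}
  through step 1 (stack(e,f)): drop {clear(e), handempty, on(e,f)}, keep {clear(b), ontable(b)}, require {clear(f), holding(e)}
    → {clear(b), clear(f), holding(e), ontable(b)}

== RESULT ==
["clear(b)", "clear(f)", "holding(e)", "ontable(b)"]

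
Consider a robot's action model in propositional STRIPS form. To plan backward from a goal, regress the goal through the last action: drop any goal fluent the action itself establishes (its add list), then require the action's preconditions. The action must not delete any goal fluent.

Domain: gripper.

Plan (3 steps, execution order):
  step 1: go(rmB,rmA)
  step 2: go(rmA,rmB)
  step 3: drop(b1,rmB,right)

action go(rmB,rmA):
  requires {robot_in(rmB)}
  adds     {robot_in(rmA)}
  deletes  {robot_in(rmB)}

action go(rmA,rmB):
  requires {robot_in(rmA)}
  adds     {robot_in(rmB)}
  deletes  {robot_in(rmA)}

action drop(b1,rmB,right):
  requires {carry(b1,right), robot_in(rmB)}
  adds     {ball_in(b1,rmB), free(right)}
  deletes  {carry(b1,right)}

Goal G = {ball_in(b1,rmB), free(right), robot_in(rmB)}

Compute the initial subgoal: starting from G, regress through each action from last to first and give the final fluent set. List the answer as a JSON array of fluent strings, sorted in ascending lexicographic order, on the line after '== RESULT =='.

Work backward from the goal:
  through step 3 (drop(b1,rmB,right)): drop {ball_in(b1,rmB), free(right)}, keep {robot_in(rmB)}, require {carry(b1,right), robot_in(rmB)}
    → {carry(b1,right), robot_in(rmB)}
  through step 2 (go(rmA,rmB)): drop {robot_in(rmB)}, keep {carry(b1,right)}, require {robot_in(rmA)}
    → {carry(b1,right), robot_in(rmA)}
  through step 1 (go(rmB,rmA)): drop {robot_in(rmA)}, keep {carry(b1,right)}, require {robot_in(rmB)}
    → {carry(b1,right), robot_in(rmB)}

== RESULT ==
["carry(b1,right)", "robot_in(rmB)"]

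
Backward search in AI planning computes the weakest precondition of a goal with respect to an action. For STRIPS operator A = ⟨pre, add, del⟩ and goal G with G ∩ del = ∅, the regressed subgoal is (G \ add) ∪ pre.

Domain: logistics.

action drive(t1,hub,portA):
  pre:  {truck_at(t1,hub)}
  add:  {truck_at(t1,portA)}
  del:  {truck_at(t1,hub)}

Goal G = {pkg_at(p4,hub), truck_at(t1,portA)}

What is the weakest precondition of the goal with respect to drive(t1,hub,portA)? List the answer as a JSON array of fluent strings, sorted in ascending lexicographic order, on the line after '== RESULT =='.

Compute (G \ add) ∪ pre:
  G ∩ del = {}  (empty — regression defined)
  G \ add = {pkg_at(p4,hub), truck_at(t1,portA)} \ {truck_at(t1,portA)} = {pkg_at(p4,hub)}
  ∪ pre   = {pkg_at(p4,hub)} ∪ {truck_at(t1,hub)}
          = {pkg_at(p4,hub), truck_at(t1,hub)}

== RESULT ==
["pkg_at(p4,hub)", "truck_at(t1,hub)"]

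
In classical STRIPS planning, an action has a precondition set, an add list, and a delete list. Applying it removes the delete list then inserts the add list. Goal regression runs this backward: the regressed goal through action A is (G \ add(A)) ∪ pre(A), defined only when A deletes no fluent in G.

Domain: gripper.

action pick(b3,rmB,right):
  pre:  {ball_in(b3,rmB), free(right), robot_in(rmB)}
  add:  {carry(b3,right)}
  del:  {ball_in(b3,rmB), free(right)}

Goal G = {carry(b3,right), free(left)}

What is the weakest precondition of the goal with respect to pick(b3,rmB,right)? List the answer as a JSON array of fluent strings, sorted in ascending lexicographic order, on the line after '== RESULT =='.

Regress:
  G ∩ del = {}  (empty — regression defined)
  G \ add = {carry(b3,right), free(left)} \ {carry(b3,right)} = {free(left)}
  ∪ pre   = {free(left)} ∪ {ball_in(b3,rmB), free(right), robot_in(rmB)}
          = {ball_in(b3,rmB), free(left), free(right), robot_in(rmB)}

== RESULT ==
["ball_in(b3,rmB)", "free(left)", "free(right)", "robot_in(rmB)"]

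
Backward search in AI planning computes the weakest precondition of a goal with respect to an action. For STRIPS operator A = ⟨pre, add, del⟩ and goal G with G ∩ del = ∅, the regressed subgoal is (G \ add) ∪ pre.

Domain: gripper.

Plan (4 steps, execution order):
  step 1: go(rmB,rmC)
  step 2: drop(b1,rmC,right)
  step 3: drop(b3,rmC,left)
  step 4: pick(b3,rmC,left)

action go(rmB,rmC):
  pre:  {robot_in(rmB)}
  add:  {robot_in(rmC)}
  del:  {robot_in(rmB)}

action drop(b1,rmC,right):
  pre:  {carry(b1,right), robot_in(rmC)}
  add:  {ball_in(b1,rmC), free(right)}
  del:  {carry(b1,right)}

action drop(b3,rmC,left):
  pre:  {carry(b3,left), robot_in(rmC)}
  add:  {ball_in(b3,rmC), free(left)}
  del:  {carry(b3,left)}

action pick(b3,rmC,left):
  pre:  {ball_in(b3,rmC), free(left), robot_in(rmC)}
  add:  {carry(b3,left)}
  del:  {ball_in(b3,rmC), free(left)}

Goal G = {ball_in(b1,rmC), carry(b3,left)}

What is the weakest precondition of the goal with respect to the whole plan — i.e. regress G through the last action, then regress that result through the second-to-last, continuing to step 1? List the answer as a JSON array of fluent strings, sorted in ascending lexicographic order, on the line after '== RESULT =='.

Work backward from the goal:
  through step 4 (pick(b3,rmC,left)): drop {carry(b3,left)}, keep {ball_in(b1,rmC)}, require {ball_in(b3,rmC), free(left), robot_in(rmC)}
    → {ball_in(b1,rmC), ball_in(b3,rmC), free(left), robot_in(rmC)}
  through step 3 (drop(b3,rmC,left)): drop {ball_in(b3,rmC), free(left)}, keep {ball_in(b1,rmC), robot_in(rmC)}, require {carry(b3,left), robot_in(rmC)}
    → {ball_in(b1,rmC), carry(b3,left), robot_in(rmC)}
  through step 2 (drop(b1,rmC,right)): drop {ball_in(b1,rmC)}, keep {carry(b3,left), robot_in(rmC)}, require {carry(b1,right), robot_in(rmC)}
    → {carry(b1,right), carry(b3,left), robot_in(rmC)}
  through step 1 (go(rmB,rmC)): drop {robot_in(rmC)}, keep {carry(b1,right), carry(b3,left)}, require {robot_in(rmB)}
    → {carry(b1,right), carry(b3,left), robot_in(rmB)}

== RESULT ==
["carry(b1,right)", "carry(b3,left)", "robot_in(rmB)"]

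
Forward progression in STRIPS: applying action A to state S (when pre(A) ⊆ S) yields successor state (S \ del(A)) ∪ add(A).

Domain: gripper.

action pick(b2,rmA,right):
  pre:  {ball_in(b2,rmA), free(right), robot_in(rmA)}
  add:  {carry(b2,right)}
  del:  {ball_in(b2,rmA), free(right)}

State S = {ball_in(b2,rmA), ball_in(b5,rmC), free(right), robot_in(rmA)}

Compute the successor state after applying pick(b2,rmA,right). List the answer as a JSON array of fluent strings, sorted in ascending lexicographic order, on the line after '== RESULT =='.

Progress:
  pre ⊆ S: {ball_in(b2,rmA), free(right), robot_in(rmA)} ⊆ S  — applicable
  S \ del = {ball_in(b5,rmC), robot_in(rmA)}
  ∪ add   = {ball_in(b5,rmC), carry(b2,right), robot_in(rmA)}

== RESULT ==
["ball_in(b5,rmC)", "carry(b2,right)", "robot_in(rmA)"]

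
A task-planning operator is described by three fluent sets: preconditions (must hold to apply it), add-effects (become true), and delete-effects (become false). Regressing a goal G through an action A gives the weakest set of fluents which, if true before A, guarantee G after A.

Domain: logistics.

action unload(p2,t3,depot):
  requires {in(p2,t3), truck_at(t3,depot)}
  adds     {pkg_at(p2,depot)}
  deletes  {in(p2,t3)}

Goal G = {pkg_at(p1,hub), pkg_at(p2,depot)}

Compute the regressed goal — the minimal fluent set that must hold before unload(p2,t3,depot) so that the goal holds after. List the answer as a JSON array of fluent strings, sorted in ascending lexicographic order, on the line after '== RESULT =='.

Regress:
  G ∩ del = {}  (empty — regression defined)
  G \ add = {pkg_at(p1,hub), pkg_at(p2,depot)} \ {pkg_at(p2,depot)} = {pkg_at(p1,hub)}
  ∪ pre   = {pkg_at(p1,hub)} ∪ {in(p2,t3), truck_at(t3,depot)}
          = {in(p2,t3), pkg_at(p1,hub), truck_at(t3,depot)}

== RESULT ==
["in(p2,t3)", "pkg_at(p1,hub)", "truck_at(t3,depot)"]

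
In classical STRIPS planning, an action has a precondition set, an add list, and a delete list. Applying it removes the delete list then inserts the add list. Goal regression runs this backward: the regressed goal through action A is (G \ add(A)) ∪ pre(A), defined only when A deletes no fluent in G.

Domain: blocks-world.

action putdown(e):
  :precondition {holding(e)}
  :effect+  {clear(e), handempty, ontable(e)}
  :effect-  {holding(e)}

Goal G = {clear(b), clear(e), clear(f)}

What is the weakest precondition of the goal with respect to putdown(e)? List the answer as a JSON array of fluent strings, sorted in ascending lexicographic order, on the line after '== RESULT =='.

Compute (G \ add) ∪ pre:
  G ∩ del = {}  (empty — regression defined)
  G \ add = {clear(b), clear(e), clear(f)} \ {clear(e), handempty, ontable(e)} = {clear(b), clear(f)}
  ∪ pre   = {clear(b), clear(f)} ∪ {holding(e)}
          = {clear(b), clear(f), holding(e)}

== RESULT ==
["clear(b)", "clear(f)", "holding(e)"]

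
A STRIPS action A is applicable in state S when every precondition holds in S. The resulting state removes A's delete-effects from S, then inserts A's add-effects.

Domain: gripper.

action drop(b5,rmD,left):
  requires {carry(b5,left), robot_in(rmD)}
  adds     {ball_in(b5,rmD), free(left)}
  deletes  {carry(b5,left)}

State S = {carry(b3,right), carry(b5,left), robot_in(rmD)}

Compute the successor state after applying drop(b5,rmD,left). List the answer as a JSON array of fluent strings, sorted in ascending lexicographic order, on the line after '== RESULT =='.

Progress:
  pre ⊆ S: {carry(b5,left), robot_in(rmD)} ⊆ S  — applicable
  S \ del = {carry(b3,right), robot_in(rmD)}
  ∪ add   = {ball_in(b5,rmD), carry(b3,right), free(left), robot_in(rmD)}

== RESULT ==
["ball_in(b5,rmD)", "carry(b3,right)", "free(left)", "robot_in(rmD)"]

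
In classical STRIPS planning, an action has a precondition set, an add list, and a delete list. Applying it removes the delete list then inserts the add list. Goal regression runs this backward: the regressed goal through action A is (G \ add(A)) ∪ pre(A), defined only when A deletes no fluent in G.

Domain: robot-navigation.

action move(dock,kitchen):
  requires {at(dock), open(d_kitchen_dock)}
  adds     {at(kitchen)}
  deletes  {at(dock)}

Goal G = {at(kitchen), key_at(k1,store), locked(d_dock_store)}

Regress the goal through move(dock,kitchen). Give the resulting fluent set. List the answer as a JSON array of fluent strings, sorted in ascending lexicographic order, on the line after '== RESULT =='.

Regress:
  G ∩ del = {}  (empty — regression defined)
  G \ add = {at(kitchen), key_at(k1,store), locked(d_dock_store)} \ {at(kitchen)} = {key_at(k1,store), locked(d_dock_store)}
  ∪ pre   = {key_at(k1,store), locked(d_dock_store)} ∪ {at(dock), open(d_kitchen_dock)}
          = {at(dock), key_at(k1,store), locked(d_dock_store), open(d_kitchen_dock)}

== RESULT ==
["at(dock)", "key_at(k1,store)", "locked(d_dock_store)", "open(d_kitchen_dock)"]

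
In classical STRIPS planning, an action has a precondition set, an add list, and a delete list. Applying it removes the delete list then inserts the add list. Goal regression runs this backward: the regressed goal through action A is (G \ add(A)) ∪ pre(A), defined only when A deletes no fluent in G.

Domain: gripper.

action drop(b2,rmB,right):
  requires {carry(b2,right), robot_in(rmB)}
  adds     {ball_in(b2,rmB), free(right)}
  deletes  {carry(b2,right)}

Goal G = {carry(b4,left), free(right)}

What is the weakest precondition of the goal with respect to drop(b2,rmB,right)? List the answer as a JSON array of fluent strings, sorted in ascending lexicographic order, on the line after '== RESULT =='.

Compute (G \ add) ∪ pre:
  G ∩ del = {}  (empty — regression defined)
  G \ add = {carry(b4,left), free(right)} \ {ball_in(b2,rmB), free(right)} = {carry(b4,left)}
  ∪ pre   = {carry(b4,left)} ∪ {carry(b2,right), robot_in(rmB)}
          = {carry(b2,right), carry(b4,left), robot_in(rmB)}

== RESULT ==
["carry(b2,right)", "carry(b4,left)", "robot_in(rmB)"]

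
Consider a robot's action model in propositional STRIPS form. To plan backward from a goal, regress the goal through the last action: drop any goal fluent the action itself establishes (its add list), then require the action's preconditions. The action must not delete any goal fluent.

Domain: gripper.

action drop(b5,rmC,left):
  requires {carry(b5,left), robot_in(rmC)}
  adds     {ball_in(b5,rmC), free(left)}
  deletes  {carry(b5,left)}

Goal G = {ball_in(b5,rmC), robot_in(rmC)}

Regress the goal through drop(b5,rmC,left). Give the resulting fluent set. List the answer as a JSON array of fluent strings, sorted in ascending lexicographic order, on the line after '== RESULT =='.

Regress:
  G ∩ del = {}  (empty — regression defined)
  G \ add = {ball_in(b5,rmC), robot_in(rmC)} \ {ball_in(b5,rmC), free(left)} = {robot_in(rmC)}
  ∪ pre   = {robot_in(rmC)} ∪ {carry(b5,left), robot_in(rmC)}
          = {carry(b5,left), robot_in(rmC)}

== RESULT ==
["carry(b5,left)", "robot_in(rmC)"]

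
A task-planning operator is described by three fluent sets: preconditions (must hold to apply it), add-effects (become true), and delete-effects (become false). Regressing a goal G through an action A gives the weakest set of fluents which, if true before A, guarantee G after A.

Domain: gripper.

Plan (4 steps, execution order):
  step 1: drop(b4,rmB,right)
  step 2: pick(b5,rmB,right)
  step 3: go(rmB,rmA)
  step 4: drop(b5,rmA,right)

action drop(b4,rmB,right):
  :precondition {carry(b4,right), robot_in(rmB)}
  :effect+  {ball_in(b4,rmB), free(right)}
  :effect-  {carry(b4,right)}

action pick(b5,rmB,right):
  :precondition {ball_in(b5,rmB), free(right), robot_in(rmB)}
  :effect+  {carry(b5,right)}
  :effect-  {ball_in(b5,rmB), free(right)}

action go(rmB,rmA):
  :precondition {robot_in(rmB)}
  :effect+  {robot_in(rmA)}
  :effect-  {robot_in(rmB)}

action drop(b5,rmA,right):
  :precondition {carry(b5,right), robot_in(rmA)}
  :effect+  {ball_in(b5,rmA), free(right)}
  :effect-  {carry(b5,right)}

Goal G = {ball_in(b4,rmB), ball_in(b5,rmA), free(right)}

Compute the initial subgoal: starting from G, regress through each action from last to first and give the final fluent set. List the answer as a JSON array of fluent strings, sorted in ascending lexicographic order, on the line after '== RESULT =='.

Work backward from the goal:
  through step 4 (drop(b5,rmA,right)): drop {ball_in(b5,rmA), free(right)}, keep {ball_in(b4,rmB)}, require {carry(b5,right), robot_in(rmA)}
    → {ball_in(b4,rmB), carry(b5,right), robot_in(rmA)}
  through step 3 (go(rmB,rmA)): drop {robot_in(rmA)}, keep {ball_in(b4,rmB), carry(b5,right)}, require {robot_in(rmB)}
    → {ball_in(b4,rmB), carry(b5,right), robot_in(rmB)}
  through step 2 (pick(b5,rmB,right)): drop {carry(b5,right)}, keep {ball_in(b4,rmB), robot_in(rmB)}, require {ball_in(b5,rmB), free(right), robot_in(rmB)}
    → {ball_in(b4,rmB), ball_in(b5,rmB), free(right), robot_in(rmB)}
  through step 1 (drop(b4,rmB,right)): drop {ball_in(b4,rmB), free(right)}, keep {ball_in(b5,rmB), robot_in(rmB)}, require {carry(b4,right), robot_in(rmB)}
    → {ball_in(b5,rmB), carry(b4,right), robot_in(rmB)}

== RESULT ==
["ball_in(b5,rmB)", "carry(b4,right)", "robot_in(rmB)"]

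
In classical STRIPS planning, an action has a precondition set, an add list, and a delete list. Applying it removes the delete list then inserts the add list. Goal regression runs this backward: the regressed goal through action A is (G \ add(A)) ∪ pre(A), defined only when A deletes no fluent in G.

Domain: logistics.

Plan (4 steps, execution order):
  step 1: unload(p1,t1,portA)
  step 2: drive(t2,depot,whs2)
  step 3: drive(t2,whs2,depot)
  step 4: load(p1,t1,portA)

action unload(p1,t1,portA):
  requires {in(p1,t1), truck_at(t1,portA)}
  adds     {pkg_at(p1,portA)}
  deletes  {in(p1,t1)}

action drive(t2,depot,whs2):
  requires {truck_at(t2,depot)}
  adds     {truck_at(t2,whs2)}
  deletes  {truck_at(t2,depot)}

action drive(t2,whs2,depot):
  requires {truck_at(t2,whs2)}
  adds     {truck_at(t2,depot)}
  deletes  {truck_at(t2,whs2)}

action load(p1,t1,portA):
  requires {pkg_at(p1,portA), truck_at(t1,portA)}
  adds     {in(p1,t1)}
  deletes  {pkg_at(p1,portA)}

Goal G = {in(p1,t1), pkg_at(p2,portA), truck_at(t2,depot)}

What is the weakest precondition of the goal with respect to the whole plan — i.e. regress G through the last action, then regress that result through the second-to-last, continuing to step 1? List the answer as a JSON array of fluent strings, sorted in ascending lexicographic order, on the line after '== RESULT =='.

Regress step by step:
  through step 4 (load(p1,t1,portA)): drop {in(p1,t1)}, keep {pkg_at(p2,portA), truck_at(t2,depot)}, require {pkg_at(p1,portA), truck_at(t1,portA)}
    → {pkg_at(p1,portA), pkg_at(p2,portA), truck_at(t1,portA), truck_at(t2,depot)}
  through step 3 (drive(t2,whs2,depot)): drop {truck_at(t2,depot)}, keep {pkg_at(p1,portA), pkg_at(p2,portA), truck_at(t1,portA)}, require {truck_at(t2,whs2)}
    → {pkg_at(p1,portA), pkg_at(p2,portA), truck_at(t1,portA), truck_at(t2,whs2)}
  through step 2 (drive(t2,depot,whs2)): drop {truck_at(t2,whs2)}, keep {pkg_at(p1,portA), pkg_at(p2,portA), truck_at(t1,portA)}, require {truck_at(t2,depot)}
    → {pkg_at(p1,portA), pkg_at(p2,portA), truck_at(t1,portA), truck_at(t2,depot)}
  through step 1 (unload(p1,t1,portA)): drop {pkg_at(p1,portA)}, keep {pkg_at(p2,portA), truck_at(t1,portA), truck_at(t2,depot)}, require {in(p1,t1), truck_at(t1,portA)}
    → {in(p1,t1), pkg_at(p2,portA), truck_at(t1,portA), truck_at(t2,depot)}

== RESULT ==
["in(p1,t1)", "pkg_at(p2,portA)", "truck_at(t1,portA)", "truck_at(t2,depot)"]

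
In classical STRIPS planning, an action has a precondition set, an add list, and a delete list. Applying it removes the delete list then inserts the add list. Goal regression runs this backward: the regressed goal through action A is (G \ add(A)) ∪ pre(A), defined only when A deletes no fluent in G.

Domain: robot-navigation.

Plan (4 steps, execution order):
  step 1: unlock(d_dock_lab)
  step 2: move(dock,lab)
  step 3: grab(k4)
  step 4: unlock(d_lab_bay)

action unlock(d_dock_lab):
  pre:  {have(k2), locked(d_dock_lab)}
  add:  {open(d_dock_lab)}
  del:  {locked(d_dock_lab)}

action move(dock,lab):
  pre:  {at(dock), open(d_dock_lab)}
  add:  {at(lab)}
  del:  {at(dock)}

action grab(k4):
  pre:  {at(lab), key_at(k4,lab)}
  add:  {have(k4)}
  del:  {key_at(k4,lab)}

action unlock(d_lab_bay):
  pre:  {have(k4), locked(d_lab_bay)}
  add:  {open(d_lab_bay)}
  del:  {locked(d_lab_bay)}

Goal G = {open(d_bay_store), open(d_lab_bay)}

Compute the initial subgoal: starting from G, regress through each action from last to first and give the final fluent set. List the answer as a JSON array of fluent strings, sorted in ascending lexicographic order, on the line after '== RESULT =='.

Work backward from the goal:
  through step 4 (unlock(d_lab_bay)): drop {open(d_lab_bay)}, keep {open(d_bay_store)}, require {have(k4), locked(d_lab_bay)}
    → {have(k4), locked(d_lab_bay), open(d_bay_store)}
  through step 3 (grab(k4)): drop {have(k4)}, keep {locked(d_lab_bay), open(d_bay_store)}, require {at(lab), key_at(k4,lab)}
    → {at(lab), key_at(k4,lab), locked(d_lab_bay), open(d_bay_store)}
  through step 2 (move(dock,lab)): drop {at(lab)}, keep {key_at(k4,lab), locked(d_lab_bay), open(d_bay_store)}, require {at(dock), open(d_dock_lab)}
    → {at(dock), key_at(k4,lab), locked(d_lab_bay), open(d_bay_store), open(d_dock_lab)}
  through step 1 (unlock(d_dock_lab)): drop {open(d_dock_lab)}, keep {at(dock), key_at(k4,lab), locked(d_lab_bay), open(d_bay_store)}, require {have(k2), locked(d_dock_lab)}
    → {at(dock), have(k2), key_at(k4,lab), locked(d_dock_lab), locked(d_lab_bay), open(d_bay_store)}

== RESULT ==
["at(dock)", "have(k2)", "key_at(k4,lab)", "locked(d_dock_lab)", "locked(d_lab_bay)", "open(d_bay_store)"]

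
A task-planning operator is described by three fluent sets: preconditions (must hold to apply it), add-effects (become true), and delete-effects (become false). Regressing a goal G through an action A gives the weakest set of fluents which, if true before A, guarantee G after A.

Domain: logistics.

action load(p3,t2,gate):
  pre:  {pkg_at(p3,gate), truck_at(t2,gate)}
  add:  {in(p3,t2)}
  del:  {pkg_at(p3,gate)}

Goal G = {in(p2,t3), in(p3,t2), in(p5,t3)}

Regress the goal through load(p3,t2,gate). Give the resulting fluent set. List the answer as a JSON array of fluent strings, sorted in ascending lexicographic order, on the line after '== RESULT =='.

Compute (G \ add) ∪ pre:
  G ∩ del = {}  (empty — regression defined)
  G \ add = {in(p2,t3), in(p3,t2), in(p5,t3)} \ {in(p3,t2)} = {in(p2,t3), in(p5,t3)}
  ∪ pre   = {in(p2,t3), in(p5,t3)} ∪ {pkg_at(p3,gate), truck_at(t2,gate)}
          = {in(p2,t3), in(p5,t3), pkg_at(p3,gate), truck_at(t2,gate)}

== RESULT ==
["in(p2,t3)", "in(p5,t3)", "pkg_at(p3,gate)", "truck_at(t2,gate)"]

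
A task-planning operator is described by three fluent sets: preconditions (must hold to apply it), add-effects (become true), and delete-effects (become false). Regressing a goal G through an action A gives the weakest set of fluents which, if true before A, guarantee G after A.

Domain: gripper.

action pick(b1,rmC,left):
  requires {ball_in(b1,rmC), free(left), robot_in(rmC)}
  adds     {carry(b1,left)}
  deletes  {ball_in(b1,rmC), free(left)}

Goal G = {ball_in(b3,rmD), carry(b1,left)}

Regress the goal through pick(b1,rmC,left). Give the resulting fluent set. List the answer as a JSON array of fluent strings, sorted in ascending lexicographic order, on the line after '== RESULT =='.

Compute (G \ add) ∪ pre:
  G ∩ del = {}  (empty — regression defined)
  G \ add = {ball_in(b3,rmD), carry(b1,left)} \ {carry(b1,left)} = {ball_in(b3,rmD)}
  ∪ pre   = {ball_in(b3,rmD)} ∪ {ball_in(b1,rmC), free(left), robot_in(rmC)}
          = {ball_in(b1,rmC), ball_in(b3,rmD), free(left), robot_in(rmC)}

== RESULT ==
["ball_in(b1,rmC)", "ball_in(b3,rmD)", "free(left)", "robot_in(rmC)"]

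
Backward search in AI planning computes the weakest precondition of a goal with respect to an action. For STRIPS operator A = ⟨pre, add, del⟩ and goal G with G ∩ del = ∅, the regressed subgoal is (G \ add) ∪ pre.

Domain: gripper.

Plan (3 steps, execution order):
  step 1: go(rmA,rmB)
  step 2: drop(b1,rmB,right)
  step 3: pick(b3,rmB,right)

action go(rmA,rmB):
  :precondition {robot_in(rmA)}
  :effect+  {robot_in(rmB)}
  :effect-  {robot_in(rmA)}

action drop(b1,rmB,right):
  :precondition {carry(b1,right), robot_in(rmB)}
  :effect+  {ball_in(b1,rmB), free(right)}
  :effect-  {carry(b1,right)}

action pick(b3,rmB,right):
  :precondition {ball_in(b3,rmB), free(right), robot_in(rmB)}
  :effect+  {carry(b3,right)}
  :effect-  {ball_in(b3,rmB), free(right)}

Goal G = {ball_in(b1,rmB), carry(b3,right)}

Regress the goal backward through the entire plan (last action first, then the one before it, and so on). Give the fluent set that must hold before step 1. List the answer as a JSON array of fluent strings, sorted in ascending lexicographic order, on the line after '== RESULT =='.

Regress step by step:
  through step 3 (pick(b3,rmB,right)): drop {carry(b3,right)}, keep {ball_in(b1,rmB)}, require {ball_in(b3,rmB), free(right), robot_in(rmB)}
    → {ball_in(b1,rmB), ball_in(b3,rmB), free(right), robot_in(rmB)}
  through step 2 (drop(b1,rmB,right)): drop {ball_in(b1,rmB), free(right)}, keep {ball_in(b3,rmB), robot_in(rmB)}, require {carry(b1,right), robot_in(rmB)}
    → {ball_in(b3,rmB), carry(b1,right), robot_in(rmB)}
  through step 1 (go(rmA,rmB)): drop {robot_in(rmB)}, keep {ball_in(b3,rmB), carry(b1,right)}, require {robot_in(rmA)}
    → {ball_in(b3,rmB), carry(b1,right), robot_in(rmA)}

== RESULT ==
["ball_in(b3,rmB)", "carry(b1,right)", "robot_in(rmA)"]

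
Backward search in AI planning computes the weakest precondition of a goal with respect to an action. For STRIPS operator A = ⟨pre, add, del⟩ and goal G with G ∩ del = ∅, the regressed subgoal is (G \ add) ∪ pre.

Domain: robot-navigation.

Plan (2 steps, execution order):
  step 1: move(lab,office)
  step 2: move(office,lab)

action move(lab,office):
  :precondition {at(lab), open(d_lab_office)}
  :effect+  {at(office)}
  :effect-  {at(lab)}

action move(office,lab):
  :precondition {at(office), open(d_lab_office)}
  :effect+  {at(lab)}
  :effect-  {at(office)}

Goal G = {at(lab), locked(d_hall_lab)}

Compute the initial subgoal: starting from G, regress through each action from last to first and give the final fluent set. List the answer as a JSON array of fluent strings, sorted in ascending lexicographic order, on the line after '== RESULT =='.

Regress step by step:
  through step 2 (move(office,lab)): drop {at(lab)}, keep {locked(d_hall_lab)}, require {at(office), open(d_lab_office)}
    → {at(office), locked(d_hall_lab), open(d_lab_office)}
  through step 1 (move(lab,office)): drop {at(office)}, keep {locked(d_hall_lab), open(d_lab_office)}, require {at(lab), open(d_lab_office)}
    → {at(lab), locked(d_hall_lab), open(d_lab_office)}

== RESULT ==
["at(lab)", "locked(d_hall_lab)", "open(d_lab_office)"]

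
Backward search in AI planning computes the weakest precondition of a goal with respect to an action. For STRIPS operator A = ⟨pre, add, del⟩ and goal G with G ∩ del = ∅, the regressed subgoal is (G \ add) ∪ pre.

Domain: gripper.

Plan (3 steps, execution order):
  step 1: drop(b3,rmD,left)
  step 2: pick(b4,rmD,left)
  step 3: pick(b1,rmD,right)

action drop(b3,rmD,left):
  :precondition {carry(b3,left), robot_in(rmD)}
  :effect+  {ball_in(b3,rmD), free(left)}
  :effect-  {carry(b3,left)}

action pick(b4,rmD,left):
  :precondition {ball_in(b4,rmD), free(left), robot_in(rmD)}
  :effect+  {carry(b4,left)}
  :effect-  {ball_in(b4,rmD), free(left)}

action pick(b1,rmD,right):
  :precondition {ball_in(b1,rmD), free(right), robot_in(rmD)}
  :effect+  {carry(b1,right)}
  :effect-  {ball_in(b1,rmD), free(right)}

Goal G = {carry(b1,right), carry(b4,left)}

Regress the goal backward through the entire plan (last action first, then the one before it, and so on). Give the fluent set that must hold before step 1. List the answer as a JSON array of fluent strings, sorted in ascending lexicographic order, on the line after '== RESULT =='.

Regress step by step:
  through step 3 (pick(b1,rmD,right)): drop {carry(b1,right)}, keep {carry(b4,left)}, require {ball_in(b1,rmD), free(right), robot_in(rmD)}
    → {ball_in(b1,rmD), carry(b4,left), free(right), robot_in(rmD)}
  through step 2 (pick(b4,rmD,left)): drop {carry(b4,left)}, keep {ball_in(b1,rmD), free(right), robot_in(rmD)}, require {ball_in(b4,rmD), free(left), robot_in(rmD)}
    → {ball_in(b1,rmD), ball_in(b4,rmD), free(left), free(right), robot_in(rmD)}
  through step 1 (drop(b3,rmD,left)): drop {free(left)}, keep {ball_in(b1,rmD), ball_in(b4,rmD), free(right), robot_in(rmD)}, require {carry(b3,left), robot_in(rmD)}
    → {ball_in(b1,rmD), ball_in(b4,rmD), carry(b3,left), free(right), robot_in(rmD)}

== RESULT ==
["ball_in(b1,rmD)", "ball_in(b4,rmD)", "carry(b3,left)", "free(right)", "robot_in(rmD)"]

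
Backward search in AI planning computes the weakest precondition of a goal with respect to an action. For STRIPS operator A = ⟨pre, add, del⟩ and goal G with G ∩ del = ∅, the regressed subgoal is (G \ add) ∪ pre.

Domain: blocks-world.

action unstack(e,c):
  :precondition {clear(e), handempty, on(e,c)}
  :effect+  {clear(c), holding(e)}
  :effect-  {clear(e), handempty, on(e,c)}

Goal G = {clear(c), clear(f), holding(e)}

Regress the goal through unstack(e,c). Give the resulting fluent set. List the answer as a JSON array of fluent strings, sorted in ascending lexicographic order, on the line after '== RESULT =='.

Regress:
  G ∩ del = {}  (empty — regression defined)
  G \ add = {clear(c), clear(f), holding(e)} \ {clear(c), holding(e)} = {clear(f)}
  ∪ pre   = {clear(f)} ∪ {clear(e), handempty, on(e,c)}
          = {clear(e), clear(f), handempty, on(e,c)}

== RESULT ==
["clear(e)", "clear(f)", "handempty", "on(e,c)"]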